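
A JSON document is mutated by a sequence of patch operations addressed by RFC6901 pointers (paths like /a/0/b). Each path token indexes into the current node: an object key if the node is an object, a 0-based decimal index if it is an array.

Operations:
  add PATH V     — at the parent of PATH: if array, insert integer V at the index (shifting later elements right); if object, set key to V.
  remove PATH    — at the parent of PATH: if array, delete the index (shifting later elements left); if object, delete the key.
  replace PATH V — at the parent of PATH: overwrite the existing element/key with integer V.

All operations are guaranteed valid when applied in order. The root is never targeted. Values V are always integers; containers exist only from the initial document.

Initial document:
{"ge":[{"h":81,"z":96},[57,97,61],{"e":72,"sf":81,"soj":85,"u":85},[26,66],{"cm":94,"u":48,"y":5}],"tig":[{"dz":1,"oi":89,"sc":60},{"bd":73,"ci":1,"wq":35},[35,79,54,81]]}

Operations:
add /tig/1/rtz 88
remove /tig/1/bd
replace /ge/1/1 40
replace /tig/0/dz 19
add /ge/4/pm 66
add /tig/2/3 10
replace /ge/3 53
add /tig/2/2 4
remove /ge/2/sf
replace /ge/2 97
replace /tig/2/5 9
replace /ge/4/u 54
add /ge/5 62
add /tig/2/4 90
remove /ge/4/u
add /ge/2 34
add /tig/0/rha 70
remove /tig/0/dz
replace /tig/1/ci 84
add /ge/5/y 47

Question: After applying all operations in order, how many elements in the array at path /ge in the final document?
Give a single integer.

Answer: 7

Derivation:
After op 1 (add /tig/1/rtz 88): {"ge":[{"h":81,"z":96},[57,97,61],{"e":72,"sf":81,"soj":85,"u":85},[26,66],{"cm":94,"u":48,"y":5}],"tig":[{"dz":1,"oi":89,"sc":60},{"bd":73,"ci":1,"rtz":88,"wq":35},[35,79,54,81]]}
After op 2 (remove /tig/1/bd): {"ge":[{"h":81,"z":96},[57,97,61],{"e":72,"sf":81,"soj":85,"u":85},[26,66],{"cm":94,"u":48,"y":5}],"tig":[{"dz":1,"oi":89,"sc":60},{"ci":1,"rtz":88,"wq":35},[35,79,54,81]]}
After op 3 (replace /ge/1/1 40): {"ge":[{"h":81,"z":96},[57,40,61],{"e":72,"sf":81,"soj":85,"u":85},[26,66],{"cm":94,"u":48,"y":5}],"tig":[{"dz":1,"oi":89,"sc":60},{"ci":1,"rtz":88,"wq":35},[35,79,54,81]]}
After op 4 (replace /tig/0/dz 19): {"ge":[{"h":81,"z":96},[57,40,61],{"e":72,"sf":81,"soj":85,"u":85},[26,66],{"cm":94,"u":48,"y":5}],"tig":[{"dz":19,"oi":89,"sc":60},{"ci":1,"rtz":88,"wq":35},[35,79,54,81]]}
After op 5 (add /ge/4/pm 66): {"ge":[{"h":81,"z":96},[57,40,61],{"e":72,"sf":81,"soj":85,"u":85},[26,66],{"cm":94,"pm":66,"u":48,"y":5}],"tig":[{"dz":19,"oi":89,"sc":60},{"ci":1,"rtz":88,"wq":35},[35,79,54,81]]}
After op 6 (add /tig/2/3 10): {"ge":[{"h":81,"z":96},[57,40,61],{"e":72,"sf":81,"soj":85,"u":85},[26,66],{"cm":94,"pm":66,"u":48,"y":5}],"tig":[{"dz":19,"oi":89,"sc":60},{"ci":1,"rtz":88,"wq":35},[35,79,54,10,81]]}
After op 7 (replace /ge/3 53): {"ge":[{"h":81,"z":96},[57,40,61],{"e":72,"sf":81,"soj":85,"u":85},53,{"cm":94,"pm":66,"u":48,"y":5}],"tig":[{"dz":19,"oi":89,"sc":60},{"ci":1,"rtz":88,"wq":35},[35,79,54,10,81]]}
After op 8 (add /tig/2/2 4): {"ge":[{"h":81,"z":96},[57,40,61],{"e":72,"sf":81,"soj":85,"u":85},53,{"cm":94,"pm":66,"u":48,"y":5}],"tig":[{"dz":19,"oi":89,"sc":60},{"ci":1,"rtz":88,"wq":35},[35,79,4,54,10,81]]}
After op 9 (remove /ge/2/sf): {"ge":[{"h":81,"z":96},[57,40,61],{"e":72,"soj":85,"u":85},53,{"cm":94,"pm":66,"u":48,"y":5}],"tig":[{"dz":19,"oi":89,"sc":60},{"ci":1,"rtz":88,"wq":35},[35,79,4,54,10,81]]}
After op 10 (replace /ge/2 97): {"ge":[{"h":81,"z":96},[57,40,61],97,53,{"cm":94,"pm":66,"u":48,"y":5}],"tig":[{"dz":19,"oi":89,"sc":60},{"ci":1,"rtz":88,"wq":35},[35,79,4,54,10,81]]}
After op 11 (replace /tig/2/5 9): {"ge":[{"h":81,"z":96},[57,40,61],97,53,{"cm":94,"pm":66,"u":48,"y":5}],"tig":[{"dz":19,"oi":89,"sc":60},{"ci":1,"rtz":88,"wq":35},[35,79,4,54,10,9]]}
After op 12 (replace /ge/4/u 54): {"ge":[{"h":81,"z":96},[57,40,61],97,53,{"cm":94,"pm":66,"u":54,"y":5}],"tig":[{"dz":19,"oi":89,"sc":60},{"ci":1,"rtz":88,"wq":35},[35,79,4,54,10,9]]}
After op 13 (add /ge/5 62): {"ge":[{"h":81,"z":96},[57,40,61],97,53,{"cm":94,"pm":66,"u":54,"y":5},62],"tig":[{"dz":19,"oi":89,"sc":60},{"ci":1,"rtz":88,"wq":35},[35,79,4,54,10,9]]}
After op 14 (add /tig/2/4 90): {"ge":[{"h":81,"z":96},[57,40,61],97,53,{"cm":94,"pm":66,"u":54,"y":5},62],"tig":[{"dz":19,"oi":89,"sc":60},{"ci":1,"rtz":88,"wq":35},[35,79,4,54,90,10,9]]}
After op 15 (remove /ge/4/u): {"ge":[{"h":81,"z":96},[57,40,61],97,53,{"cm":94,"pm":66,"y":5},62],"tig":[{"dz":19,"oi":89,"sc":60},{"ci":1,"rtz":88,"wq":35},[35,79,4,54,90,10,9]]}
After op 16 (add /ge/2 34): {"ge":[{"h":81,"z":96},[57,40,61],34,97,53,{"cm":94,"pm":66,"y":5},62],"tig":[{"dz":19,"oi":89,"sc":60},{"ci":1,"rtz":88,"wq":35},[35,79,4,54,90,10,9]]}
After op 17 (add /tig/0/rha 70): {"ge":[{"h":81,"z":96},[57,40,61],34,97,53,{"cm":94,"pm":66,"y":5},62],"tig":[{"dz":19,"oi":89,"rha":70,"sc":60},{"ci":1,"rtz":88,"wq":35},[35,79,4,54,90,10,9]]}
After op 18 (remove /tig/0/dz): {"ge":[{"h":81,"z":96},[57,40,61],34,97,53,{"cm":94,"pm":66,"y":5},62],"tig":[{"oi":89,"rha":70,"sc":60},{"ci":1,"rtz":88,"wq":35},[35,79,4,54,90,10,9]]}
After op 19 (replace /tig/1/ci 84): {"ge":[{"h":81,"z":96},[57,40,61],34,97,53,{"cm":94,"pm":66,"y":5},62],"tig":[{"oi":89,"rha":70,"sc":60},{"ci":84,"rtz":88,"wq":35},[35,79,4,54,90,10,9]]}
After op 20 (add /ge/5/y 47): {"ge":[{"h":81,"z":96},[57,40,61],34,97,53,{"cm":94,"pm":66,"y":47},62],"tig":[{"oi":89,"rha":70,"sc":60},{"ci":84,"rtz":88,"wq":35},[35,79,4,54,90,10,9]]}
Size at path /ge: 7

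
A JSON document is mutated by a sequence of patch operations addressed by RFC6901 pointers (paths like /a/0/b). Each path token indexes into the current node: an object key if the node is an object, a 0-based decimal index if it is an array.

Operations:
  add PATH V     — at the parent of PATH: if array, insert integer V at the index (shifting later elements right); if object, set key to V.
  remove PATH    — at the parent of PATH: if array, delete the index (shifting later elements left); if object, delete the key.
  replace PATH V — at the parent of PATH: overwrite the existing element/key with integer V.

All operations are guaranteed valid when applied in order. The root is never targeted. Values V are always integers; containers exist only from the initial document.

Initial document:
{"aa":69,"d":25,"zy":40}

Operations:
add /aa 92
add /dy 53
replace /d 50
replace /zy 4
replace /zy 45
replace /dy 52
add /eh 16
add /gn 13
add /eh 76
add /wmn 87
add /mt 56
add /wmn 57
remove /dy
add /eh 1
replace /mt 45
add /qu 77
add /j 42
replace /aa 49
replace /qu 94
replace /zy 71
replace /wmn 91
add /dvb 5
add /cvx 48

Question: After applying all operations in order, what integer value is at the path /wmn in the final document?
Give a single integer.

After op 1 (add /aa 92): {"aa":92,"d":25,"zy":40}
After op 2 (add /dy 53): {"aa":92,"d":25,"dy":53,"zy":40}
After op 3 (replace /d 50): {"aa":92,"d":50,"dy":53,"zy":40}
After op 4 (replace /zy 4): {"aa":92,"d":50,"dy":53,"zy":4}
After op 5 (replace /zy 45): {"aa":92,"d":50,"dy":53,"zy":45}
After op 6 (replace /dy 52): {"aa":92,"d":50,"dy":52,"zy":45}
After op 7 (add /eh 16): {"aa":92,"d":50,"dy":52,"eh":16,"zy":45}
After op 8 (add /gn 13): {"aa":92,"d":50,"dy":52,"eh":16,"gn":13,"zy":45}
After op 9 (add /eh 76): {"aa":92,"d":50,"dy":52,"eh":76,"gn":13,"zy":45}
After op 10 (add /wmn 87): {"aa":92,"d":50,"dy":52,"eh":76,"gn":13,"wmn":87,"zy":45}
After op 11 (add /mt 56): {"aa":92,"d":50,"dy":52,"eh":76,"gn":13,"mt":56,"wmn":87,"zy":45}
After op 12 (add /wmn 57): {"aa":92,"d":50,"dy":52,"eh":76,"gn":13,"mt":56,"wmn":57,"zy":45}
After op 13 (remove /dy): {"aa":92,"d":50,"eh":76,"gn":13,"mt":56,"wmn":57,"zy":45}
After op 14 (add /eh 1): {"aa":92,"d":50,"eh":1,"gn":13,"mt":56,"wmn":57,"zy":45}
After op 15 (replace /mt 45): {"aa":92,"d":50,"eh":1,"gn":13,"mt":45,"wmn":57,"zy":45}
After op 16 (add /qu 77): {"aa":92,"d":50,"eh":1,"gn":13,"mt":45,"qu":77,"wmn":57,"zy":45}
After op 17 (add /j 42): {"aa":92,"d":50,"eh":1,"gn":13,"j":42,"mt":45,"qu":77,"wmn":57,"zy":45}
After op 18 (replace /aa 49): {"aa":49,"d":50,"eh":1,"gn":13,"j":42,"mt":45,"qu":77,"wmn":57,"zy":45}
After op 19 (replace /qu 94): {"aa":49,"d":50,"eh":1,"gn":13,"j":42,"mt":45,"qu":94,"wmn":57,"zy":45}
After op 20 (replace /zy 71): {"aa":49,"d":50,"eh":1,"gn":13,"j":42,"mt":45,"qu":94,"wmn":57,"zy":71}
After op 21 (replace /wmn 91): {"aa":49,"d":50,"eh":1,"gn":13,"j":42,"mt":45,"qu":94,"wmn":91,"zy":71}
After op 22 (add /dvb 5): {"aa":49,"d":50,"dvb":5,"eh":1,"gn":13,"j":42,"mt":45,"qu":94,"wmn":91,"zy":71}
After op 23 (add /cvx 48): {"aa":49,"cvx":48,"d":50,"dvb":5,"eh":1,"gn":13,"j":42,"mt":45,"qu":94,"wmn":91,"zy":71}
Value at /wmn: 91

Answer: 91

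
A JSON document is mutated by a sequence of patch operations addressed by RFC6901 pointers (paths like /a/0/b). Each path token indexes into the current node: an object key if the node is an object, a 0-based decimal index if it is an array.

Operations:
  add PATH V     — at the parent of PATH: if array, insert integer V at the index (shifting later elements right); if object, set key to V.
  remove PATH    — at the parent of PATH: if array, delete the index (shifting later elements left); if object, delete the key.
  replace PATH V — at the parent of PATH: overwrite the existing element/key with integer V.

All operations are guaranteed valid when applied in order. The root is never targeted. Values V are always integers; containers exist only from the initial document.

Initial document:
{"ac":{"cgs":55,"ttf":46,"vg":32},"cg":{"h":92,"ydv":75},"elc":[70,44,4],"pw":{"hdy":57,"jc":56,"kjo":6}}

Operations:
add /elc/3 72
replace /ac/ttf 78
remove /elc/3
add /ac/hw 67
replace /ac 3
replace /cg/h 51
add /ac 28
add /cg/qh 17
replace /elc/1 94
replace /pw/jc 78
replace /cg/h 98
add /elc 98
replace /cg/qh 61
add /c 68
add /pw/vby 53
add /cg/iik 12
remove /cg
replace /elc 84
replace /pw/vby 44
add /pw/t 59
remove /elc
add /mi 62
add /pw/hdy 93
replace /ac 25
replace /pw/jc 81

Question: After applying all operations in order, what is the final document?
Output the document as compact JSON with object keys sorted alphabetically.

Answer: {"ac":25,"c":68,"mi":62,"pw":{"hdy":93,"jc":81,"kjo":6,"t":59,"vby":44}}

Derivation:
After op 1 (add /elc/3 72): {"ac":{"cgs":55,"ttf":46,"vg":32},"cg":{"h":92,"ydv":75},"elc":[70,44,4,72],"pw":{"hdy":57,"jc":56,"kjo":6}}
After op 2 (replace /ac/ttf 78): {"ac":{"cgs":55,"ttf":78,"vg":32},"cg":{"h":92,"ydv":75},"elc":[70,44,4,72],"pw":{"hdy":57,"jc":56,"kjo":6}}
After op 3 (remove /elc/3): {"ac":{"cgs":55,"ttf":78,"vg":32},"cg":{"h":92,"ydv":75},"elc":[70,44,4],"pw":{"hdy":57,"jc":56,"kjo":6}}
After op 4 (add /ac/hw 67): {"ac":{"cgs":55,"hw":67,"ttf":78,"vg":32},"cg":{"h":92,"ydv":75},"elc":[70,44,4],"pw":{"hdy":57,"jc":56,"kjo":6}}
After op 5 (replace /ac 3): {"ac":3,"cg":{"h":92,"ydv":75},"elc":[70,44,4],"pw":{"hdy":57,"jc":56,"kjo":6}}
After op 6 (replace /cg/h 51): {"ac":3,"cg":{"h":51,"ydv":75},"elc":[70,44,4],"pw":{"hdy":57,"jc":56,"kjo":6}}
After op 7 (add /ac 28): {"ac":28,"cg":{"h":51,"ydv":75},"elc":[70,44,4],"pw":{"hdy":57,"jc":56,"kjo":6}}
After op 8 (add /cg/qh 17): {"ac":28,"cg":{"h":51,"qh":17,"ydv":75},"elc":[70,44,4],"pw":{"hdy":57,"jc":56,"kjo":6}}
After op 9 (replace /elc/1 94): {"ac":28,"cg":{"h":51,"qh":17,"ydv":75},"elc":[70,94,4],"pw":{"hdy":57,"jc":56,"kjo":6}}
After op 10 (replace /pw/jc 78): {"ac":28,"cg":{"h":51,"qh":17,"ydv":75},"elc":[70,94,4],"pw":{"hdy":57,"jc":78,"kjo":6}}
After op 11 (replace /cg/h 98): {"ac":28,"cg":{"h":98,"qh":17,"ydv":75},"elc":[70,94,4],"pw":{"hdy":57,"jc":78,"kjo":6}}
After op 12 (add /elc 98): {"ac":28,"cg":{"h":98,"qh":17,"ydv":75},"elc":98,"pw":{"hdy":57,"jc":78,"kjo":6}}
After op 13 (replace /cg/qh 61): {"ac":28,"cg":{"h":98,"qh":61,"ydv":75},"elc":98,"pw":{"hdy":57,"jc":78,"kjo":6}}
After op 14 (add /c 68): {"ac":28,"c":68,"cg":{"h":98,"qh":61,"ydv":75},"elc":98,"pw":{"hdy":57,"jc":78,"kjo":6}}
After op 15 (add /pw/vby 53): {"ac":28,"c":68,"cg":{"h":98,"qh":61,"ydv":75},"elc":98,"pw":{"hdy":57,"jc":78,"kjo":6,"vby":53}}
After op 16 (add /cg/iik 12): {"ac":28,"c":68,"cg":{"h":98,"iik":12,"qh":61,"ydv":75},"elc":98,"pw":{"hdy":57,"jc":78,"kjo":6,"vby":53}}
After op 17 (remove /cg): {"ac":28,"c":68,"elc":98,"pw":{"hdy":57,"jc":78,"kjo":6,"vby":53}}
After op 18 (replace /elc 84): {"ac":28,"c":68,"elc":84,"pw":{"hdy":57,"jc":78,"kjo":6,"vby":53}}
After op 19 (replace /pw/vby 44): {"ac":28,"c":68,"elc":84,"pw":{"hdy":57,"jc":78,"kjo":6,"vby":44}}
After op 20 (add /pw/t 59): {"ac":28,"c":68,"elc":84,"pw":{"hdy":57,"jc":78,"kjo":6,"t":59,"vby":44}}
After op 21 (remove /elc): {"ac":28,"c":68,"pw":{"hdy":57,"jc":78,"kjo":6,"t":59,"vby":44}}
After op 22 (add /mi 62): {"ac":28,"c":68,"mi":62,"pw":{"hdy":57,"jc":78,"kjo":6,"t":59,"vby":44}}
After op 23 (add /pw/hdy 93): {"ac":28,"c":68,"mi":62,"pw":{"hdy":93,"jc":78,"kjo":6,"t":59,"vby":44}}
After op 24 (replace /ac 25): {"ac":25,"c":68,"mi":62,"pw":{"hdy":93,"jc":78,"kjo":6,"t":59,"vby":44}}
After op 25 (replace /pw/jc 81): {"ac":25,"c":68,"mi":62,"pw":{"hdy":93,"jc":81,"kjo":6,"t":59,"vby":44}}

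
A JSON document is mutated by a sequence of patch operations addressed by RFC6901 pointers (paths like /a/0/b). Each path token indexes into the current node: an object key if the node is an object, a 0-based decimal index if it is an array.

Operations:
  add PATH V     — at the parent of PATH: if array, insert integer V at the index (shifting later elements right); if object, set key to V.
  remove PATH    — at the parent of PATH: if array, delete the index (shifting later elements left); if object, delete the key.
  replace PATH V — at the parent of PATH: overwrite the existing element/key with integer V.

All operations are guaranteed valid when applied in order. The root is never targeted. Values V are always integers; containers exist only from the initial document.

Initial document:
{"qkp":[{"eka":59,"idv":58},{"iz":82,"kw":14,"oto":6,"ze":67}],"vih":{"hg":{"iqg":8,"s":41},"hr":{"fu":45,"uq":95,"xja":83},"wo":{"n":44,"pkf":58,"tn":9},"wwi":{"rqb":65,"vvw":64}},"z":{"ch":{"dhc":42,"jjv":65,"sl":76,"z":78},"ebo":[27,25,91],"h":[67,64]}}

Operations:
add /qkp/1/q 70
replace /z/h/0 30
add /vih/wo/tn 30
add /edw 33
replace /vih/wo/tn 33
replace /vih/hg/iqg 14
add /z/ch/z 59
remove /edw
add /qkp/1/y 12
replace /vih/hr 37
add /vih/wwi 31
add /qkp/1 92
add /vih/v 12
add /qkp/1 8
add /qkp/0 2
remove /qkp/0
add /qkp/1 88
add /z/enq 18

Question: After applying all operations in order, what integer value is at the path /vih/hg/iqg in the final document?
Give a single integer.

After op 1 (add /qkp/1/q 70): {"qkp":[{"eka":59,"idv":58},{"iz":82,"kw":14,"oto":6,"q":70,"ze":67}],"vih":{"hg":{"iqg":8,"s":41},"hr":{"fu":45,"uq":95,"xja":83},"wo":{"n":44,"pkf":58,"tn":9},"wwi":{"rqb":65,"vvw":64}},"z":{"ch":{"dhc":42,"jjv":65,"sl":76,"z":78},"ebo":[27,25,91],"h":[67,64]}}
After op 2 (replace /z/h/0 30): {"qkp":[{"eka":59,"idv":58},{"iz":82,"kw":14,"oto":6,"q":70,"ze":67}],"vih":{"hg":{"iqg":8,"s":41},"hr":{"fu":45,"uq":95,"xja":83},"wo":{"n":44,"pkf":58,"tn":9},"wwi":{"rqb":65,"vvw":64}},"z":{"ch":{"dhc":42,"jjv":65,"sl":76,"z":78},"ebo":[27,25,91],"h":[30,64]}}
After op 3 (add /vih/wo/tn 30): {"qkp":[{"eka":59,"idv":58},{"iz":82,"kw":14,"oto":6,"q":70,"ze":67}],"vih":{"hg":{"iqg":8,"s":41},"hr":{"fu":45,"uq":95,"xja":83},"wo":{"n":44,"pkf":58,"tn":30},"wwi":{"rqb":65,"vvw":64}},"z":{"ch":{"dhc":42,"jjv":65,"sl":76,"z":78},"ebo":[27,25,91],"h":[30,64]}}
After op 4 (add /edw 33): {"edw":33,"qkp":[{"eka":59,"idv":58},{"iz":82,"kw":14,"oto":6,"q":70,"ze":67}],"vih":{"hg":{"iqg":8,"s":41},"hr":{"fu":45,"uq":95,"xja":83},"wo":{"n":44,"pkf":58,"tn":30},"wwi":{"rqb":65,"vvw":64}},"z":{"ch":{"dhc":42,"jjv":65,"sl":76,"z":78},"ebo":[27,25,91],"h":[30,64]}}
After op 5 (replace /vih/wo/tn 33): {"edw":33,"qkp":[{"eka":59,"idv":58},{"iz":82,"kw":14,"oto":6,"q":70,"ze":67}],"vih":{"hg":{"iqg":8,"s":41},"hr":{"fu":45,"uq":95,"xja":83},"wo":{"n":44,"pkf":58,"tn":33},"wwi":{"rqb":65,"vvw":64}},"z":{"ch":{"dhc":42,"jjv":65,"sl":76,"z":78},"ebo":[27,25,91],"h":[30,64]}}
After op 6 (replace /vih/hg/iqg 14): {"edw":33,"qkp":[{"eka":59,"idv":58},{"iz":82,"kw":14,"oto":6,"q":70,"ze":67}],"vih":{"hg":{"iqg":14,"s":41},"hr":{"fu":45,"uq":95,"xja":83},"wo":{"n":44,"pkf":58,"tn":33},"wwi":{"rqb":65,"vvw":64}},"z":{"ch":{"dhc":42,"jjv":65,"sl":76,"z":78},"ebo":[27,25,91],"h":[30,64]}}
After op 7 (add /z/ch/z 59): {"edw":33,"qkp":[{"eka":59,"idv":58},{"iz":82,"kw":14,"oto":6,"q":70,"ze":67}],"vih":{"hg":{"iqg":14,"s":41},"hr":{"fu":45,"uq":95,"xja":83},"wo":{"n":44,"pkf":58,"tn":33},"wwi":{"rqb":65,"vvw":64}},"z":{"ch":{"dhc":42,"jjv":65,"sl":76,"z":59},"ebo":[27,25,91],"h":[30,64]}}
After op 8 (remove /edw): {"qkp":[{"eka":59,"idv":58},{"iz":82,"kw":14,"oto":6,"q":70,"ze":67}],"vih":{"hg":{"iqg":14,"s":41},"hr":{"fu":45,"uq":95,"xja":83},"wo":{"n":44,"pkf":58,"tn":33},"wwi":{"rqb":65,"vvw":64}},"z":{"ch":{"dhc":42,"jjv":65,"sl":76,"z":59},"ebo":[27,25,91],"h":[30,64]}}
After op 9 (add /qkp/1/y 12): {"qkp":[{"eka":59,"idv":58},{"iz":82,"kw":14,"oto":6,"q":70,"y":12,"ze":67}],"vih":{"hg":{"iqg":14,"s":41},"hr":{"fu":45,"uq":95,"xja":83},"wo":{"n":44,"pkf":58,"tn":33},"wwi":{"rqb":65,"vvw":64}},"z":{"ch":{"dhc":42,"jjv":65,"sl":76,"z":59},"ebo":[27,25,91],"h":[30,64]}}
After op 10 (replace /vih/hr 37): {"qkp":[{"eka":59,"idv":58},{"iz":82,"kw":14,"oto":6,"q":70,"y":12,"ze":67}],"vih":{"hg":{"iqg":14,"s":41},"hr":37,"wo":{"n":44,"pkf":58,"tn":33},"wwi":{"rqb":65,"vvw":64}},"z":{"ch":{"dhc":42,"jjv":65,"sl":76,"z":59},"ebo":[27,25,91],"h":[30,64]}}
After op 11 (add /vih/wwi 31): {"qkp":[{"eka":59,"idv":58},{"iz":82,"kw":14,"oto":6,"q":70,"y":12,"ze":67}],"vih":{"hg":{"iqg":14,"s":41},"hr":37,"wo":{"n":44,"pkf":58,"tn":33},"wwi":31},"z":{"ch":{"dhc":42,"jjv":65,"sl":76,"z":59},"ebo":[27,25,91],"h":[30,64]}}
After op 12 (add /qkp/1 92): {"qkp":[{"eka":59,"idv":58},92,{"iz":82,"kw":14,"oto":6,"q":70,"y":12,"ze":67}],"vih":{"hg":{"iqg":14,"s":41},"hr":37,"wo":{"n":44,"pkf":58,"tn":33},"wwi":31},"z":{"ch":{"dhc":42,"jjv":65,"sl":76,"z":59},"ebo":[27,25,91],"h":[30,64]}}
After op 13 (add /vih/v 12): {"qkp":[{"eka":59,"idv":58},92,{"iz":82,"kw":14,"oto":6,"q":70,"y":12,"ze":67}],"vih":{"hg":{"iqg":14,"s":41},"hr":37,"v":12,"wo":{"n":44,"pkf":58,"tn":33},"wwi":31},"z":{"ch":{"dhc":42,"jjv":65,"sl":76,"z":59},"ebo":[27,25,91],"h":[30,64]}}
After op 14 (add /qkp/1 8): {"qkp":[{"eka":59,"idv":58},8,92,{"iz":82,"kw":14,"oto":6,"q":70,"y":12,"ze":67}],"vih":{"hg":{"iqg":14,"s":41},"hr":37,"v":12,"wo":{"n":44,"pkf":58,"tn":33},"wwi":31},"z":{"ch":{"dhc":42,"jjv":65,"sl":76,"z":59},"ebo":[27,25,91],"h":[30,64]}}
After op 15 (add /qkp/0 2): {"qkp":[2,{"eka":59,"idv":58},8,92,{"iz":82,"kw":14,"oto":6,"q":70,"y":12,"ze":67}],"vih":{"hg":{"iqg":14,"s":41},"hr":37,"v":12,"wo":{"n":44,"pkf":58,"tn":33},"wwi":31},"z":{"ch":{"dhc":42,"jjv":65,"sl":76,"z":59},"ebo":[27,25,91],"h":[30,64]}}
After op 16 (remove /qkp/0): {"qkp":[{"eka":59,"idv":58},8,92,{"iz":82,"kw":14,"oto":6,"q":70,"y":12,"ze":67}],"vih":{"hg":{"iqg":14,"s":41},"hr":37,"v":12,"wo":{"n":44,"pkf":58,"tn":33},"wwi":31},"z":{"ch":{"dhc":42,"jjv":65,"sl":76,"z":59},"ebo":[27,25,91],"h":[30,64]}}
After op 17 (add /qkp/1 88): {"qkp":[{"eka":59,"idv":58},88,8,92,{"iz":82,"kw":14,"oto":6,"q":70,"y":12,"ze":67}],"vih":{"hg":{"iqg":14,"s":41},"hr":37,"v":12,"wo":{"n":44,"pkf":58,"tn":33},"wwi":31},"z":{"ch":{"dhc":42,"jjv":65,"sl":76,"z":59},"ebo":[27,25,91],"h":[30,64]}}
After op 18 (add /z/enq 18): {"qkp":[{"eka":59,"idv":58},88,8,92,{"iz":82,"kw":14,"oto":6,"q":70,"y":12,"ze":67}],"vih":{"hg":{"iqg":14,"s":41},"hr":37,"v":12,"wo":{"n":44,"pkf":58,"tn":33},"wwi":31},"z":{"ch":{"dhc":42,"jjv":65,"sl":76,"z":59},"ebo":[27,25,91],"enq":18,"h":[30,64]}}
Value at /vih/hg/iqg: 14

Answer: 14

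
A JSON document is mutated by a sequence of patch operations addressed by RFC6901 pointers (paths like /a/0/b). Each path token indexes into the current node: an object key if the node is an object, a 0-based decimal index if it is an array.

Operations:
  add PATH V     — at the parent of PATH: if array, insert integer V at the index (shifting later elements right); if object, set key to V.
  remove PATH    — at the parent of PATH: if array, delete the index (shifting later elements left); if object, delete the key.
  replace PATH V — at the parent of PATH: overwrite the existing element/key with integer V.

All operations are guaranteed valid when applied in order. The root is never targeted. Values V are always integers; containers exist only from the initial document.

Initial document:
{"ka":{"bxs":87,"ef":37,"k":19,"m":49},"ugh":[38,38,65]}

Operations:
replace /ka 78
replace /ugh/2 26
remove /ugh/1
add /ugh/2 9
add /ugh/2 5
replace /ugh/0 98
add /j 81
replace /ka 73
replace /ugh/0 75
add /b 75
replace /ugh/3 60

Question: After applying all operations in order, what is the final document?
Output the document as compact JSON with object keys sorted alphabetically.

After op 1 (replace /ka 78): {"ka":78,"ugh":[38,38,65]}
After op 2 (replace /ugh/2 26): {"ka":78,"ugh":[38,38,26]}
After op 3 (remove /ugh/1): {"ka":78,"ugh":[38,26]}
After op 4 (add /ugh/2 9): {"ka":78,"ugh":[38,26,9]}
After op 5 (add /ugh/2 5): {"ka":78,"ugh":[38,26,5,9]}
After op 6 (replace /ugh/0 98): {"ka":78,"ugh":[98,26,5,9]}
After op 7 (add /j 81): {"j":81,"ka":78,"ugh":[98,26,5,9]}
After op 8 (replace /ka 73): {"j":81,"ka":73,"ugh":[98,26,5,9]}
After op 9 (replace /ugh/0 75): {"j":81,"ka":73,"ugh":[75,26,5,9]}
After op 10 (add /b 75): {"b":75,"j":81,"ka":73,"ugh":[75,26,5,9]}
After op 11 (replace /ugh/3 60): {"b":75,"j":81,"ka":73,"ugh":[75,26,5,60]}

Answer: {"b":75,"j":81,"ka":73,"ugh":[75,26,5,60]}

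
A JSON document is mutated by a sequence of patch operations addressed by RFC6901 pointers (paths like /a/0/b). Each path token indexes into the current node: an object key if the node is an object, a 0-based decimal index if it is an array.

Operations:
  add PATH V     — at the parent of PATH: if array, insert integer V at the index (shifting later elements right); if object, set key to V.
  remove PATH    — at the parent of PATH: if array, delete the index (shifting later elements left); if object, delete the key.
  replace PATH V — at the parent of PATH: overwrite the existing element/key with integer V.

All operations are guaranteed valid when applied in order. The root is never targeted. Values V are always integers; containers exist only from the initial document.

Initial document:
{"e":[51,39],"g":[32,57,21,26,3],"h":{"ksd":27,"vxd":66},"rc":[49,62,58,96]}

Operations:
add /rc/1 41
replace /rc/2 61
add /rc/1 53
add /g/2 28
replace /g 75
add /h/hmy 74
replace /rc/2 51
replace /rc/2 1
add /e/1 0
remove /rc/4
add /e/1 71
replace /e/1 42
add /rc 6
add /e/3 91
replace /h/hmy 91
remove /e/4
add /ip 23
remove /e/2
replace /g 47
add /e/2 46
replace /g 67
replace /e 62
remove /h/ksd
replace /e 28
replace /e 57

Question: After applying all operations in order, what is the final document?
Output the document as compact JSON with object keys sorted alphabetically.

Answer: {"e":57,"g":67,"h":{"hmy":91,"vxd":66},"ip":23,"rc":6}

Derivation:
After op 1 (add /rc/1 41): {"e":[51,39],"g":[32,57,21,26,3],"h":{"ksd":27,"vxd":66},"rc":[49,41,62,58,96]}
After op 2 (replace /rc/2 61): {"e":[51,39],"g":[32,57,21,26,3],"h":{"ksd":27,"vxd":66},"rc":[49,41,61,58,96]}
After op 3 (add /rc/1 53): {"e":[51,39],"g":[32,57,21,26,3],"h":{"ksd":27,"vxd":66},"rc":[49,53,41,61,58,96]}
After op 4 (add /g/2 28): {"e":[51,39],"g":[32,57,28,21,26,3],"h":{"ksd":27,"vxd":66},"rc":[49,53,41,61,58,96]}
After op 5 (replace /g 75): {"e":[51,39],"g":75,"h":{"ksd":27,"vxd":66},"rc":[49,53,41,61,58,96]}
After op 6 (add /h/hmy 74): {"e":[51,39],"g":75,"h":{"hmy":74,"ksd":27,"vxd":66},"rc":[49,53,41,61,58,96]}
After op 7 (replace /rc/2 51): {"e":[51,39],"g":75,"h":{"hmy":74,"ksd":27,"vxd":66},"rc":[49,53,51,61,58,96]}
After op 8 (replace /rc/2 1): {"e":[51,39],"g":75,"h":{"hmy":74,"ksd":27,"vxd":66},"rc":[49,53,1,61,58,96]}
After op 9 (add /e/1 0): {"e":[51,0,39],"g":75,"h":{"hmy":74,"ksd":27,"vxd":66},"rc":[49,53,1,61,58,96]}
After op 10 (remove /rc/4): {"e":[51,0,39],"g":75,"h":{"hmy":74,"ksd":27,"vxd":66},"rc":[49,53,1,61,96]}
After op 11 (add /e/1 71): {"e":[51,71,0,39],"g":75,"h":{"hmy":74,"ksd":27,"vxd":66},"rc":[49,53,1,61,96]}
After op 12 (replace /e/1 42): {"e":[51,42,0,39],"g":75,"h":{"hmy":74,"ksd":27,"vxd":66},"rc":[49,53,1,61,96]}
After op 13 (add /rc 6): {"e":[51,42,0,39],"g":75,"h":{"hmy":74,"ksd":27,"vxd":66},"rc":6}
After op 14 (add /e/3 91): {"e":[51,42,0,91,39],"g":75,"h":{"hmy":74,"ksd":27,"vxd":66},"rc":6}
After op 15 (replace /h/hmy 91): {"e":[51,42,0,91,39],"g":75,"h":{"hmy":91,"ksd":27,"vxd":66},"rc":6}
After op 16 (remove /e/4): {"e":[51,42,0,91],"g":75,"h":{"hmy":91,"ksd":27,"vxd":66},"rc":6}
After op 17 (add /ip 23): {"e":[51,42,0,91],"g":75,"h":{"hmy":91,"ksd":27,"vxd":66},"ip":23,"rc":6}
After op 18 (remove /e/2): {"e":[51,42,91],"g":75,"h":{"hmy":91,"ksd":27,"vxd":66},"ip":23,"rc":6}
After op 19 (replace /g 47): {"e":[51,42,91],"g":47,"h":{"hmy":91,"ksd":27,"vxd":66},"ip":23,"rc":6}
After op 20 (add /e/2 46): {"e":[51,42,46,91],"g":47,"h":{"hmy":91,"ksd":27,"vxd":66},"ip":23,"rc":6}
After op 21 (replace /g 67): {"e":[51,42,46,91],"g":67,"h":{"hmy":91,"ksd":27,"vxd":66},"ip":23,"rc":6}
After op 22 (replace /e 62): {"e":62,"g":67,"h":{"hmy":91,"ksd":27,"vxd":66},"ip":23,"rc":6}
After op 23 (remove /h/ksd): {"e":62,"g":67,"h":{"hmy":91,"vxd":66},"ip":23,"rc":6}
After op 24 (replace /e 28): {"e":28,"g":67,"h":{"hmy":91,"vxd":66},"ip":23,"rc":6}
After op 25 (replace /e 57): {"e":57,"g":67,"h":{"hmy":91,"vxd":66},"ip":23,"rc":6}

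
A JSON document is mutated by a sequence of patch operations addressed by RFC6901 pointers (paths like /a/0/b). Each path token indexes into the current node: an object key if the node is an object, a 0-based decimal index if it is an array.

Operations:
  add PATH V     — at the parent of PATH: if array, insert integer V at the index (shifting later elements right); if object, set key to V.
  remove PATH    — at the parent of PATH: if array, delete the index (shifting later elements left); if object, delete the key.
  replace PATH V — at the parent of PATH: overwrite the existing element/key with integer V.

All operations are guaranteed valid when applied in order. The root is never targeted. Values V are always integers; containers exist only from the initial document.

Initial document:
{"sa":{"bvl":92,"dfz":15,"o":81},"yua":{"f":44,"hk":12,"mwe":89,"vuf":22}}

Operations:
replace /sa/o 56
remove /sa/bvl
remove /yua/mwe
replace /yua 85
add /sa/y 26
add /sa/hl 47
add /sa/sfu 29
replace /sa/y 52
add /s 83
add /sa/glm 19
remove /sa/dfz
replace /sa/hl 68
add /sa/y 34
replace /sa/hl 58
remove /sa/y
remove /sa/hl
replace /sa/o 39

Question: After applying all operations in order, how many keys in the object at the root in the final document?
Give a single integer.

After op 1 (replace /sa/o 56): {"sa":{"bvl":92,"dfz":15,"o":56},"yua":{"f":44,"hk":12,"mwe":89,"vuf":22}}
After op 2 (remove /sa/bvl): {"sa":{"dfz":15,"o":56},"yua":{"f":44,"hk":12,"mwe":89,"vuf":22}}
After op 3 (remove /yua/mwe): {"sa":{"dfz":15,"o":56},"yua":{"f":44,"hk":12,"vuf":22}}
After op 4 (replace /yua 85): {"sa":{"dfz":15,"o":56},"yua":85}
After op 5 (add /sa/y 26): {"sa":{"dfz":15,"o":56,"y":26},"yua":85}
After op 6 (add /sa/hl 47): {"sa":{"dfz":15,"hl":47,"o":56,"y":26},"yua":85}
After op 7 (add /sa/sfu 29): {"sa":{"dfz":15,"hl":47,"o":56,"sfu":29,"y":26},"yua":85}
After op 8 (replace /sa/y 52): {"sa":{"dfz":15,"hl":47,"o":56,"sfu":29,"y":52},"yua":85}
After op 9 (add /s 83): {"s":83,"sa":{"dfz":15,"hl":47,"o":56,"sfu":29,"y":52},"yua":85}
After op 10 (add /sa/glm 19): {"s":83,"sa":{"dfz":15,"glm":19,"hl":47,"o":56,"sfu":29,"y":52},"yua":85}
After op 11 (remove /sa/dfz): {"s":83,"sa":{"glm":19,"hl":47,"o":56,"sfu":29,"y":52},"yua":85}
After op 12 (replace /sa/hl 68): {"s":83,"sa":{"glm":19,"hl":68,"o":56,"sfu":29,"y":52},"yua":85}
After op 13 (add /sa/y 34): {"s":83,"sa":{"glm":19,"hl":68,"o":56,"sfu":29,"y":34},"yua":85}
After op 14 (replace /sa/hl 58): {"s":83,"sa":{"glm":19,"hl":58,"o":56,"sfu":29,"y":34},"yua":85}
After op 15 (remove /sa/y): {"s":83,"sa":{"glm":19,"hl":58,"o":56,"sfu":29},"yua":85}
After op 16 (remove /sa/hl): {"s":83,"sa":{"glm":19,"o":56,"sfu":29},"yua":85}
After op 17 (replace /sa/o 39): {"s":83,"sa":{"glm":19,"o":39,"sfu":29},"yua":85}
Size at the root: 3

Answer: 3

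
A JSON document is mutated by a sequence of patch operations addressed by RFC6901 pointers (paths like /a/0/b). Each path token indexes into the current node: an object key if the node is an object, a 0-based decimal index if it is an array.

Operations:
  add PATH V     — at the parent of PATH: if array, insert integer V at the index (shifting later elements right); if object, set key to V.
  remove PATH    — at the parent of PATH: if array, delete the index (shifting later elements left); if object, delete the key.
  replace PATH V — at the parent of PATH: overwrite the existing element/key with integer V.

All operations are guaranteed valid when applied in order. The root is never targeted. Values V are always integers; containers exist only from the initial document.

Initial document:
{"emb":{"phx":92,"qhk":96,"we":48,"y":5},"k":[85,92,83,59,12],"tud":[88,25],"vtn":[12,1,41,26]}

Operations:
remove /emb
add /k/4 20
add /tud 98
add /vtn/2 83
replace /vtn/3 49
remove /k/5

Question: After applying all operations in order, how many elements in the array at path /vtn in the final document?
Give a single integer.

Answer: 5

Derivation:
After op 1 (remove /emb): {"k":[85,92,83,59,12],"tud":[88,25],"vtn":[12,1,41,26]}
After op 2 (add /k/4 20): {"k":[85,92,83,59,20,12],"tud":[88,25],"vtn":[12,1,41,26]}
After op 3 (add /tud 98): {"k":[85,92,83,59,20,12],"tud":98,"vtn":[12,1,41,26]}
After op 4 (add /vtn/2 83): {"k":[85,92,83,59,20,12],"tud":98,"vtn":[12,1,83,41,26]}
After op 5 (replace /vtn/3 49): {"k":[85,92,83,59,20,12],"tud":98,"vtn":[12,1,83,49,26]}
After op 6 (remove /k/5): {"k":[85,92,83,59,20],"tud":98,"vtn":[12,1,83,49,26]}
Size at path /vtn: 5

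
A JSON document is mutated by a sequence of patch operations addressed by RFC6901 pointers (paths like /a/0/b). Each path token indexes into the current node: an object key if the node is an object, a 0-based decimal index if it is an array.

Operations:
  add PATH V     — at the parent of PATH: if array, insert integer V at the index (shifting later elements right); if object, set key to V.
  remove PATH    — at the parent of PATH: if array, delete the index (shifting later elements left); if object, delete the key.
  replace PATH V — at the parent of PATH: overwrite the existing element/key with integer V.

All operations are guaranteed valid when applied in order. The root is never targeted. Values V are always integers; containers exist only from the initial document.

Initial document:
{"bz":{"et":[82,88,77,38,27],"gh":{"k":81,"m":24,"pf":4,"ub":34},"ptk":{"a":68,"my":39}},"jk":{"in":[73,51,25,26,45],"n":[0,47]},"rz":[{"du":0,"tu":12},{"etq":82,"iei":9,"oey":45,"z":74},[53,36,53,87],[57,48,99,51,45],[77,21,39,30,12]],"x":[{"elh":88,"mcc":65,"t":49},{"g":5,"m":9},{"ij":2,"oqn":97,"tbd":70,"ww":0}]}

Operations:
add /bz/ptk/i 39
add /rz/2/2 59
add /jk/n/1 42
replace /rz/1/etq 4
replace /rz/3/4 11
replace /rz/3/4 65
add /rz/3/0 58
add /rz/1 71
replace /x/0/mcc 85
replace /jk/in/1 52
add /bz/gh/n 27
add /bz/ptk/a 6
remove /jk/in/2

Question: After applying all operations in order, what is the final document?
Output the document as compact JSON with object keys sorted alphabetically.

Answer: {"bz":{"et":[82,88,77,38,27],"gh":{"k":81,"m":24,"n":27,"pf":4,"ub":34},"ptk":{"a":6,"i":39,"my":39}},"jk":{"in":[73,52,26,45],"n":[0,42,47]},"rz":[{"du":0,"tu":12},71,{"etq":4,"iei":9,"oey":45,"z":74},[53,36,59,53,87],[58,57,48,99,51,65],[77,21,39,30,12]],"x":[{"elh":88,"mcc":85,"t":49},{"g":5,"m":9},{"ij":2,"oqn":97,"tbd":70,"ww":0}]}

Derivation:
After op 1 (add /bz/ptk/i 39): {"bz":{"et":[82,88,77,38,27],"gh":{"k":81,"m":24,"pf":4,"ub":34},"ptk":{"a":68,"i":39,"my":39}},"jk":{"in":[73,51,25,26,45],"n":[0,47]},"rz":[{"du":0,"tu":12},{"etq":82,"iei":9,"oey":45,"z":74},[53,36,53,87],[57,48,99,51,45],[77,21,39,30,12]],"x":[{"elh":88,"mcc":65,"t":49},{"g":5,"m":9},{"ij":2,"oqn":97,"tbd":70,"ww":0}]}
After op 2 (add /rz/2/2 59): {"bz":{"et":[82,88,77,38,27],"gh":{"k":81,"m":24,"pf":4,"ub":34},"ptk":{"a":68,"i":39,"my":39}},"jk":{"in":[73,51,25,26,45],"n":[0,47]},"rz":[{"du":0,"tu":12},{"etq":82,"iei":9,"oey":45,"z":74},[53,36,59,53,87],[57,48,99,51,45],[77,21,39,30,12]],"x":[{"elh":88,"mcc":65,"t":49},{"g":5,"m":9},{"ij":2,"oqn":97,"tbd":70,"ww":0}]}
After op 3 (add /jk/n/1 42): {"bz":{"et":[82,88,77,38,27],"gh":{"k":81,"m":24,"pf":4,"ub":34},"ptk":{"a":68,"i":39,"my":39}},"jk":{"in":[73,51,25,26,45],"n":[0,42,47]},"rz":[{"du":0,"tu":12},{"etq":82,"iei":9,"oey":45,"z":74},[53,36,59,53,87],[57,48,99,51,45],[77,21,39,30,12]],"x":[{"elh":88,"mcc":65,"t":49},{"g":5,"m":9},{"ij":2,"oqn":97,"tbd":70,"ww":0}]}
After op 4 (replace /rz/1/etq 4): {"bz":{"et":[82,88,77,38,27],"gh":{"k":81,"m":24,"pf":4,"ub":34},"ptk":{"a":68,"i":39,"my":39}},"jk":{"in":[73,51,25,26,45],"n":[0,42,47]},"rz":[{"du":0,"tu":12},{"etq":4,"iei":9,"oey":45,"z":74},[53,36,59,53,87],[57,48,99,51,45],[77,21,39,30,12]],"x":[{"elh":88,"mcc":65,"t":49},{"g":5,"m":9},{"ij":2,"oqn":97,"tbd":70,"ww":0}]}
After op 5 (replace /rz/3/4 11): {"bz":{"et":[82,88,77,38,27],"gh":{"k":81,"m":24,"pf":4,"ub":34},"ptk":{"a":68,"i":39,"my":39}},"jk":{"in":[73,51,25,26,45],"n":[0,42,47]},"rz":[{"du":0,"tu":12},{"etq":4,"iei":9,"oey":45,"z":74},[53,36,59,53,87],[57,48,99,51,11],[77,21,39,30,12]],"x":[{"elh":88,"mcc":65,"t":49},{"g":5,"m":9},{"ij":2,"oqn":97,"tbd":70,"ww":0}]}
After op 6 (replace /rz/3/4 65): {"bz":{"et":[82,88,77,38,27],"gh":{"k":81,"m":24,"pf":4,"ub":34},"ptk":{"a":68,"i":39,"my":39}},"jk":{"in":[73,51,25,26,45],"n":[0,42,47]},"rz":[{"du":0,"tu":12},{"etq":4,"iei":9,"oey":45,"z":74},[53,36,59,53,87],[57,48,99,51,65],[77,21,39,30,12]],"x":[{"elh":88,"mcc":65,"t":49},{"g":5,"m":9},{"ij":2,"oqn":97,"tbd":70,"ww":0}]}
After op 7 (add /rz/3/0 58): {"bz":{"et":[82,88,77,38,27],"gh":{"k":81,"m":24,"pf":4,"ub":34},"ptk":{"a":68,"i":39,"my":39}},"jk":{"in":[73,51,25,26,45],"n":[0,42,47]},"rz":[{"du":0,"tu":12},{"etq":4,"iei":9,"oey":45,"z":74},[53,36,59,53,87],[58,57,48,99,51,65],[77,21,39,30,12]],"x":[{"elh":88,"mcc":65,"t":49},{"g":5,"m":9},{"ij":2,"oqn":97,"tbd":70,"ww":0}]}
After op 8 (add /rz/1 71): {"bz":{"et":[82,88,77,38,27],"gh":{"k":81,"m":24,"pf":4,"ub":34},"ptk":{"a":68,"i":39,"my":39}},"jk":{"in":[73,51,25,26,45],"n":[0,42,47]},"rz":[{"du":0,"tu":12},71,{"etq":4,"iei":9,"oey":45,"z":74},[53,36,59,53,87],[58,57,48,99,51,65],[77,21,39,30,12]],"x":[{"elh":88,"mcc":65,"t":49},{"g":5,"m":9},{"ij":2,"oqn":97,"tbd":70,"ww":0}]}
After op 9 (replace /x/0/mcc 85): {"bz":{"et":[82,88,77,38,27],"gh":{"k":81,"m":24,"pf":4,"ub":34},"ptk":{"a":68,"i":39,"my":39}},"jk":{"in":[73,51,25,26,45],"n":[0,42,47]},"rz":[{"du":0,"tu":12},71,{"etq":4,"iei":9,"oey":45,"z":74},[53,36,59,53,87],[58,57,48,99,51,65],[77,21,39,30,12]],"x":[{"elh":88,"mcc":85,"t":49},{"g":5,"m":9},{"ij":2,"oqn":97,"tbd":70,"ww":0}]}
After op 10 (replace /jk/in/1 52): {"bz":{"et":[82,88,77,38,27],"gh":{"k":81,"m":24,"pf":4,"ub":34},"ptk":{"a":68,"i":39,"my":39}},"jk":{"in":[73,52,25,26,45],"n":[0,42,47]},"rz":[{"du":0,"tu":12},71,{"etq":4,"iei":9,"oey":45,"z":74},[53,36,59,53,87],[58,57,48,99,51,65],[77,21,39,30,12]],"x":[{"elh":88,"mcc":85,"t":49},{"g":5,"m":9},{"ij":2,"oqn":97,"tbd":70,"ww":0}]}
After op 11 (add /bz/gh/n 27): {"bz":{"et":[82,88,77,38,27],"gh":{"k":81,"m":24,"n":27,"pf":4,"ub":34},"ptk":{"a":68,"i":39,"my":39}},"jk":{"in":[73,52,25,26,45],"n":[0,42,47]},"rz":[{"du":0,"tu":12},71,{"etq":4,"iei":9,"oey":45,"z":74},[53,36,59,53,87],[58,57,48,99,51,65],[77,21,39,30,12]],"x":[{"elh":88,"mcc":85,"t":49},{"g":5,"m":9},{"ij":2,"oqn":97,"tbd":70,"ww":0}]}
After op 12 (add /bz/ptk/a 6): {"bz":{"et":[82,88,77,38,27],"gh":{"k":81,"m":24,"n":27,"pf":4,"ub":34},"ptk":{"a":6,"i":39,"my":39}},"jk":{"in":[73,52,25,26,45],"n":[0,42,47]},"rz":[{"du":0,"tu":12},71,{"etq":4,"iei":9,"oey":45,"z":74},[53,36,59,53,87],[58,57,48,99,51,65],[77,21,39,30,12]],"x":[{"elh":88,"mcc":85,"t":49},{"g":5,"m":9},{"ij":2,"oqn":97,"tbd":70,"ww":0}]}
After op 13 (remove /jk/in/2): {"bz":{"et":[82,88,77,38,27],"gh":{"k":81,"m":24,"n":27,"pf":4,"ub":34},"ptk":{"a":6,"i":39,"my":39}},"jk":{"in":[73,52,26,45],"n":[0,42,47]},"rz":[{"du":0,"tu":12},71,{"etq":4,"iei":9,"oey":45,"z":74},[53,36,59,53,87],[58,57,48,99,51,65],[77,21,39,30,12]],"x":[{"elh":88,"mcc":85,"t":49},{"g":5,"m":9},{"ij":2,"oqn":97,"tbd":70,"ww":0}]}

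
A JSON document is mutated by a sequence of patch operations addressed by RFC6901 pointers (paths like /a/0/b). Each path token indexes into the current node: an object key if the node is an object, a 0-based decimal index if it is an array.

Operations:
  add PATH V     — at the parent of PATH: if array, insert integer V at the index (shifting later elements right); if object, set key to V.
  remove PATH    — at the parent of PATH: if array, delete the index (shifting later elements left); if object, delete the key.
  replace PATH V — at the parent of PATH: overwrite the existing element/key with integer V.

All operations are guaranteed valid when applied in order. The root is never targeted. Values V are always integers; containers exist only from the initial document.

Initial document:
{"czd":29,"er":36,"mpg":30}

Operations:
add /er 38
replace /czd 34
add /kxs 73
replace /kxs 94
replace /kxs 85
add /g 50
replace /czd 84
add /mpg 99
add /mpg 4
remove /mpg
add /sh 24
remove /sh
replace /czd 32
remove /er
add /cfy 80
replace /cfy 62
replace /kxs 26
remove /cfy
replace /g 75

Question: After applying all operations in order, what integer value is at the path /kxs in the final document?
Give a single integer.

Answer: 26

Derivation:
After op 1 (add /er 38): {"czd":29,"er":38,"mpg":30}
After op 2 (replace /czd 34): {"czd":34,"er":38,"mpg":30}
After op 3 (add /kxs 73): {"czd":34,"er":38,"kxs":73,"mpg":30}
After op 4 (replace /kxs 94): {"czd":34,"er":38,"kxs":94,"mpg":30}
After op 5 (replace /kxs 85): {"czd":34,"er":38,"kxs":85,"mpg":30}
After op 6 (add /g 50): {"czd":34,"er":38,"g":50,"kxs":85,"mpg":30}
After op 7 (replace /czd 84): {"czd":84,"er":38,"g":50,"kxs":85,"mpg":30}
After op 8 (add /mpg 99): {"czd":84,"er":38,"g":50,"kxs":85,"mpg":99}
After op 9 (add /mpg 4): {"czd":84,"er":38,"g":50,"kxs":85,"mpg":4}
After op 10 (remove /mpg): {"czd":84,"er":38,"g":50,"kxs":85}
After op 11 (add /sh 24): {"czd":84,"er":38,"g":50,"kxs":85,"sh":24}
After op 12 (remove /sh): {"czd":84,"er":38,"g":50,"kxs":85}
After op 13 (replace /czd 32): {"czd":32,"er":38,"g":50,"kxs":85}
After op 14 (remove /er): {"czd":32,"g":50,"kxs":85}
After op 15 (add /cfy 80): {"cfy":80,"czd":32,"g":50,"kxs":85}
After op 16 (replace /cfy 62): {"cfy":62,"czd":32,"g":50,"kxs":85}
After op 17 (replace /kxs 26): {"cfy":62,"czd":32,"g":50,"kxs":26}
After op 18 (remove /cfy): {"czd":32,"g":50,"kxs":26}
After op 19 (replace /g 75): {"czd":32,"g":75,"kxs":26}
Value at /kxs: 26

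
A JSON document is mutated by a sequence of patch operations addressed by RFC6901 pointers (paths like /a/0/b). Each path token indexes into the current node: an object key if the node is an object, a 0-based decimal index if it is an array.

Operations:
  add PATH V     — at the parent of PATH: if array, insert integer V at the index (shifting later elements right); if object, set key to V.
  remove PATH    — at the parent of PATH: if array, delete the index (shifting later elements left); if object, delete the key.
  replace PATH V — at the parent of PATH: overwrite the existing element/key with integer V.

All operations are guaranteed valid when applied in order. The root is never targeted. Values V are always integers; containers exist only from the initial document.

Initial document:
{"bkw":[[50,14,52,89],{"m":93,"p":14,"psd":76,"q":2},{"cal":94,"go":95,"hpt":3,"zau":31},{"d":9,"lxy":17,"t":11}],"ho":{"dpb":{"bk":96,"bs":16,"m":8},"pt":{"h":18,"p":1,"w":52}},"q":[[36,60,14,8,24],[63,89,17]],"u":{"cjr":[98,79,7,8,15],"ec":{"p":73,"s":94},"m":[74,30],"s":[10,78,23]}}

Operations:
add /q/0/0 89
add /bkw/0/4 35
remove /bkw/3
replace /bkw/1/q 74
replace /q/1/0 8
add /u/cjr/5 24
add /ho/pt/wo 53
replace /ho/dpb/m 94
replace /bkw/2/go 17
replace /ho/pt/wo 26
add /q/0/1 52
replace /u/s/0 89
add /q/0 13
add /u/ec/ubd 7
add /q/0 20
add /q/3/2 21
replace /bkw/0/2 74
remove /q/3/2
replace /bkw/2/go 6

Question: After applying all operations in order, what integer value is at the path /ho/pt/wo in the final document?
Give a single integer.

After op 1 (add /q/0/0 89): {"bkw":[[50,14,52,89],{"m":93,"p":14,"psd":76,"q":2},{"cal":94,"go":95,"hpt":3,"zau":31},{"d":9,"lxy":17,"t":11}],"ho":{"dpb":{"bk":96,"bs":16,"m":8},"pt":{"h":18,"p":1,"w":52}},"q":[[89,36,60,14,8,24],[63,89,17]],"u":{"cjr":[98,79,7,8,15],"ec":{"p":73,"s":94},"m":[74,30],"s":[10,78,23]}}
After op 2 (add /bkw/0/4 35): {"bkw":[[50,14,52,89,35],{"m":93,"p":14,"psd":76,"q":2},{"cal":94,"go":95,"hpt":3,"zau":31},{"d":9,"lxy":17,"t":11}],"ho":{"dpb":{"bk":96,"bs":16,"m":8},"pt":{"h":18,"p":1,"w":52}},"q":[[89,36,60,14,8,24],[63,89,17]],"u":{"cjr":[98,79,7,8,15],"ec":{"p":73,"s":94},"m":[74,30],"s":[10,78,23]}}
After op 3 (remove /bkw/3): {"bkw":[[50,14,52,89,35],{"m":93,"p":14,"psd":76,"q":2},{"cal":94,"go":95,"hpt":3,"zau":31}],"ho":{"dpb":{"bk":96,"bs":16,"m":8},"pt":{"h":18,"p":1,"w":52}},"q":[[89,36,60,14,8,24],[63,89,17]],"u":{"cjr":[98,79,7,8,15],"ec":{"p":73,"s":94},"m":[74,30],"s":[10,78,23]}}
After op 4 (replace /bkw/1/q 74): {"bkw":[[50,14,52,89,35],{"m":93,"p":14,"psd":76,"q":74},{"cal":94,"go":95,"hpt":3,"zau":31}],"ho":{"dpb":{"bk":96,"bs":16,"m":8},"pt":{"h":18,"p":1,"w":52}},"q":[[89,36,60,14,8,24],[63,89,17]],"u":{"cjr":[98,79,7,8,15],"ec":{"p":73,"s":94},"m":[74,30],"s":[10,78,23]}}
After op 5 (replace /q/1/0 8): {"bkw":[[50,14,52,89,35],{"m":93,"p":14,"psd":76,"q":74},{"cal":94,"go":95,"hpt":3,"zau":31}],"ho":{"dpb":{"bk":96,"bs":16,"m":8},"pt":{"h":18,"p":1,"w":52}},"q":[[89,36,60,14,8,24],[8,89,17]],"u":{"cjr":[98,79,7,8,15],"ec":{"p":73,"s":94},"m":[74,30],"s":[10,78,23]}}
After op 6 (add /u/cjr/5 24): {"bkw":[[50,14,52,89,35],{"m":93,"p":14,"psd":76,"q":74},{"cal":94,"go":95,"hpt":3,"zau":31}],"ho":{"dpb":{"bk":96,"bs":16,"m":8},"pt":{"h":18,"p":1,"w":52}},"q":[[89,36,60,14,8,24],[8,89,17]],"u":{"cjr":[98,79,7,8,15,24],"ec":{"p":73,"s":94},"m":[74,30],"s":[10,78,23]}}
After op 7 (add /ho/pt/wo 53): {"bkw":[[50,14,52,89,35],{"m":93,"p":14,"psd":76,"q":74},{"cal":94,"go":95,"hpt":3,"zau":31}],"ho":{"dpb":{"bk":96,"bs":16,"m":8},"pt":{"h":18,"p":1,"w":52,"wo":53}},"q":[[89,36,60,14,8,24],[8,89,17]],"u":{"cjr":[98,79,7,8,15,24],"ec":{"p":73,"s":94},"m":[74,30],"s":[10,78,23]}}
After op 8 (replace /ho/dpb/m 94): {"bkw":[[50,14,52,89,35],{"m":93,"p":14,"psd":76,"q":74},{"cal":94,"go":95,"hpt":3,"zau":31}],"ho":{"dpb":{"bk":96,"bs":16,"m":94},"pt":{"h":18,"p":1,"w":52,"wo":53}},"q":[[89,36,60,14,8,24],[8,89,17]],"u":{"cjr":[98,79,7,8,15,24],"ec":{"p":73,"s":94},"m":[74,30],"s":[10,78,23]}}
After op 9 (replace /bkw/2/go 17): {"bkw":[[50,14,52,89,35],{"m":93,"p":14,"psd":76,"q":74},{"cal":94,"go":17,"hpt":3,"zau":31}],"ho":{"dpb":{"bk":96,"bs":16,"m":94},"pt":{"h":18,"p":1,"w":52,"wo":53}},"q":[[89,36,60,14,8,24],[8,89,17]],"u":{"cjr":[98,79,7,8,15,24],"ec":{"p":73,"s":94},"m":[74,30],"s":[10,78,23]}}
After op 10 (replace /ho/pt/wo 26): {"bkw":[[50,14,52,89,35],{"m":93,"p":14,"psd":76,"q":74},{"cal":94,"go":17,"hpt":3,"zau":31}],"ho":{"dpb":{"bk":96,"bs":16,"m":94},"pt":{"h":18,"p":1,"w":52,"wo":26}},"q":[[89,36,60,14,8,24],[8,89,17]],"u":{"cjr":[98,79,7,8,15,24],"ec":{"p":73,"s":94},"m":[74,30],"s":[10,78,23]}}
After op 11 (add /q/0/1 52): {"bkw":[[50,14,52,89,35],{"m":93,"p":14,"psd":76,"q":74},{"cal":94,"go":17,"hpt":3,"zau":31}],"ho":{"dpb":{"bk":96,"bs":16,"m":94},"pt":{"h":18,"p":1,"w":52,"wo":26}},"q":[[89,52,36,60,14,8,24],[8,89,17]],"u":{"cjr":[98,79,7,8,15,24],"ec":{"p":73,"s":94},"m":[74,30],"s":[10,78,23]}}
After op 12 (replace /u/s/0 89): {"bkw":[[50,14,52,89,35],{"m":93,"p":14,"psd":76,"q":74},{"cal":94,"go":17,"hpt":3,"zau":31}],"ho":{"dpb":{"bk":96,"bs":16,"m":94},"pt":{"h":18,"p":1,"w":52,"wo":26}},"q":[[89,52,36,60,14,8,24],[8,89,17]],"u":{"cjr":[98,79,7,8,15,24],"ec":{"p":73,"s":94},"m":[74,30],"s":[89,78,23]}}
After op 13 (add /q/0 13): {"bkw":[[50,14,52,89,35],{"m":93,"p":14,"psd":76,"q":74},{"cal":94,"go":17,"hpt":3,"zau":31}],"ho":{"dpb":{"bk":96,"bs":16,"m":94},"pt":{"h":18,"p":1,"w":52,"wo":26}},"q":[13,[89,52,36,60,14,8,24],[8,89,17]],"u":{"cjr":[98,79,7,8,15,24],"ec":{"p":73,"s":94},"m":[74,30],"s":[89,78,23]}}
After op 14 (add /u/ec/ubd 7): {"bkw":[[50,14,52,89,35],{"m":93,"p":14,"psd":76,"q":74},{"cal":94,"go":17,"hpt":3,"zau":31}],"ho":{"dpb":{"bk":96,"bs":16,"m":94},"pt":{"h":18,"p":1,"w":52,"wo":26}},"q":[13,[89,52,36,60,14,8,24],[8,89,17]],"u":{"cjr":[98,79,7,8,15,24],"ec":{"p":73,"s":94,"ubd":7},"m":[74,30],"s":[89,78,23]}}
After op 15 (add /q/0 20): {"bkw":[[50,14,52,89,35],{"m":93,"p":14,"psd":76,"q":74},{"cal":94,"go":17,"hpt":3,"zau":31}],"ho":{"dpb":{"bk":96,"bs":16,"m":94},"pt":{"h":18,"p":1,"w":52,"wo":26}},"q":[20,13,[89,52,36,60,14,8,24],[8,89,17]],"u":{"cjr":[98,79,7,8,15,24],"ec":{"p":73,"s":94,"ubd":7},"m":[74,30],"s":[89,78,23]}}
After op 16 (add /q/3/2 21): {"bkw":[[50,14,52,89,35],{"m":93,"p":14,"psd":76,"q":74},{"cal":94,"go":17,"hpt":3,"zau":31}],"ho":{"dpb":{"bk":96,"bs":16,"m":94},"pt":{"h":18,"p":1,"w":52,"wo":26}},"q":[20,13,[89,52,36,60,14,8,24],[8,89,21,17]],"u":{"cjr":[98,79,7,8,15,24],"ec":{"p":73,"s":94,"ubd":7},"m":[74,30],"s":[89,78,23]}}
After op 17 (replace /bkw/0/2 74): {"bkw":[[50,14,74,89,35],{"m":93,"p":14,"psd":76,"q":74},{"cal":94,"go":17,"hpt":3,"zau":31}],"ho":{"dpb":{"bk":96,"bs":16,"m":94},"pt":{"h":18,"p":1,"w":52,"wo":26}},"q":[20,13,[89,52,36,60,14,8,24],[8,89,21,17]],"u":{"cjr":[98,79,7,8,15,24],"ec":{"p":73,"s":94,"ubd":7},"m":[74,30],"s":[89,78,23]}}
After op 18 (remove /q/3/2): {"bkw":[[50,14,74,89,35],{"m":93,"p":14,"psd":76,"q":74},{"cal":94,"go":17,"hpt":3,"zau":31}],"ho":{"dpb":{"bk":96,"bs":16,"m":94},"pt":{"h":18,"p":1,"w":52,"wo":26}},"q":[20,13,[89,52,36,60,14,8,24],[8,89,17]],"u":{"cjr":[98,79,7,8,15,24],"ec":{"p":73,"s":94,"ubd":7},"m":[74,30],"s":[89,78,23]}}
After op 19 (replace /bkw/2/go 6): {"bkw":[[50,14,74,89,35],{"m":93,"p":14,"psd":76,"q":74},{"cal":94,"go":6,"hpt":3,"zau":31}],"ho":{"dpb":{"bk":96,"bs":16,"m":94},"pt":{"h":18,"p":1,"w":52,"wo":26}},"q":[20,13,[89,52,36,60,14,8,24],[8,89,17]],"u":{"cjr":[98,79,7,8,15,24],"ec":{"p":73,"s":94,"ubd":7},"m":[74,30],"s":[89,78,23]}}
Value at /ho/pt/wo: 26

Answer: 26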